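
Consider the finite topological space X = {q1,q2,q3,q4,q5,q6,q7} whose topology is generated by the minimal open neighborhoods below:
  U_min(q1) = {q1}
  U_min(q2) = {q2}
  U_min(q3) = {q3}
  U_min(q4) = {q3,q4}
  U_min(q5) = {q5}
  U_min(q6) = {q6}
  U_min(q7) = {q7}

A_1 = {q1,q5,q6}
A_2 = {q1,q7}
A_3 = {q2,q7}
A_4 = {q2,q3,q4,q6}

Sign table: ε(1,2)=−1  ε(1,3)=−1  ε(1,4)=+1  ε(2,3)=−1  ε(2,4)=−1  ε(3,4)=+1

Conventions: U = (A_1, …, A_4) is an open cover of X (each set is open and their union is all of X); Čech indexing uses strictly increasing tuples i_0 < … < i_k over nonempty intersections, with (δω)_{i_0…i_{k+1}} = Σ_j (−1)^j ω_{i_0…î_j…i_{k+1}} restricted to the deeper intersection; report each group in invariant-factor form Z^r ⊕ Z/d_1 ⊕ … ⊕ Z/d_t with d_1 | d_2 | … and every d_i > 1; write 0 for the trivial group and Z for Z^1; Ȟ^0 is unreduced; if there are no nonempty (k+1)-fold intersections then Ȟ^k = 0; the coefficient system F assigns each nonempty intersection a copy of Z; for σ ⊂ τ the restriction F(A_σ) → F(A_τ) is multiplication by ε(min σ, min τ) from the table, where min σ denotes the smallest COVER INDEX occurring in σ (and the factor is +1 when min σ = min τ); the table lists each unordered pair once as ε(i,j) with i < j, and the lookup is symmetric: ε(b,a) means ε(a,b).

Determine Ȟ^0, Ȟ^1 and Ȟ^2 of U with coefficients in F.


nonempty intersections:
  A12={q1} A14={q6} A23={q7} A34={q2}
C dims 4,4; δ0: rk 3, SNF 1^3
Ȟ^0: (4−3)−0=1 ⇒ Z
Ȟ^1: (4−0)−3=1 ⇒ Z
Ȟ^2: (0−0)−0=0 ⇒ 0

Ȟ^0 ≅ Z, Ȟ^1 ≅ Z, Ȟ^2 ≅ 0


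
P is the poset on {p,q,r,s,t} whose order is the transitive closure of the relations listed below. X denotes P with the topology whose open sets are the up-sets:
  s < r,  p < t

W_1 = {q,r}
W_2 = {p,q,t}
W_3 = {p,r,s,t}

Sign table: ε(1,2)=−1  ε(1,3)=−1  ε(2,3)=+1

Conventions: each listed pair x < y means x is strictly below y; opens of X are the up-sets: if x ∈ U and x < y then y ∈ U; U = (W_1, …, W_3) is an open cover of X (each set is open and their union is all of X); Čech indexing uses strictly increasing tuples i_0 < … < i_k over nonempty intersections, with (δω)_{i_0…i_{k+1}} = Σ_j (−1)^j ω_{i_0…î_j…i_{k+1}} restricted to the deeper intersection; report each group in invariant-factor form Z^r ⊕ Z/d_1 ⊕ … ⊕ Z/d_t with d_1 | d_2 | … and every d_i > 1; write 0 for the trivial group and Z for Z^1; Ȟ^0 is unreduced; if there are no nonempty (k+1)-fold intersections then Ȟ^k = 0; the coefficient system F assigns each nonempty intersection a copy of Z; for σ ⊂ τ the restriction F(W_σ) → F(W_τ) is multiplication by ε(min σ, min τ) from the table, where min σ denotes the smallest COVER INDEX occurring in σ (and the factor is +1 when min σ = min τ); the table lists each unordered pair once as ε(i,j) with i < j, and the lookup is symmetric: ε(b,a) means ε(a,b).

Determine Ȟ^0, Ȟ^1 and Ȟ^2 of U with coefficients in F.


nerve of the cover:
  W12={q} W13={r} W23={p,t}
C dims 3,3; δ0: rk 2, SNF 1^2
Ȟ^0 = (3 − 2) − 0 = 1, so Ȟ^0 ≅ Z
Ȟ^1 = (3 − 0) − 2 = 1, so Ȟ^1 ≅ Z
Ȟ^2 = (0 − 0) − 0 = 0, so Ȟ^2 ≅ 0

Ȟ^0 ≅ Z; Ȟ^1 ≅ Z; Ȟ^2 ≅ 0


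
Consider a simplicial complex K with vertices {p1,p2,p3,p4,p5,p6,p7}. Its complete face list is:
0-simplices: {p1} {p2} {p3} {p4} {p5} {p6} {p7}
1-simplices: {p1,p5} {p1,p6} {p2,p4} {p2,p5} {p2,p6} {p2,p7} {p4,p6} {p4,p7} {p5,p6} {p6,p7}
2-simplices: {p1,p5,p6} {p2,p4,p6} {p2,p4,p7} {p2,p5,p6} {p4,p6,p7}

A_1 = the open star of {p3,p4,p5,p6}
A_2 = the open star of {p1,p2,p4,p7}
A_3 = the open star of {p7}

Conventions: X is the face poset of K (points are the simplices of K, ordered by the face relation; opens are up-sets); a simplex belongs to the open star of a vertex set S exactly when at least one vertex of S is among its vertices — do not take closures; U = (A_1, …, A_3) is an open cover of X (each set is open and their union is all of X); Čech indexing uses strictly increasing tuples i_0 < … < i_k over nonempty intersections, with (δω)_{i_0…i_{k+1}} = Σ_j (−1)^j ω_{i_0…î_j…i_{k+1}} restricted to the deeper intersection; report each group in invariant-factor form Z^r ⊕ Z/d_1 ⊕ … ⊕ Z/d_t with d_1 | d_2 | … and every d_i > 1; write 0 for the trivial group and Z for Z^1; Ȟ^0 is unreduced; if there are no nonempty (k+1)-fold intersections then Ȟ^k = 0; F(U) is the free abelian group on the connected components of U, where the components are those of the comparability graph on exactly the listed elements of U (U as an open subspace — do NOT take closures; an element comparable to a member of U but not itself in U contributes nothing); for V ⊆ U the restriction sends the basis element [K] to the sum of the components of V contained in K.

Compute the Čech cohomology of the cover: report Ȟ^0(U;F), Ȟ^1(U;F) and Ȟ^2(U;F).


nerve of the cover:
  A1={{p3},{p4},{p5},{p6},{p1,p5},{p1,p6},{p2,p4},{p2,p5},{p2,p6},{p4,p6},{p4,p7},{p5,p6},{p6,p7},{p1,p5,p6},{p2,p4,p6},{p2,p4,p7},{p2,p5,p6},{p4,p6,p7}} A2={{p1},{p2},{p4},{p7},{p1,p5},{p1,p6},{p2,p4},{p2,p5},{p2,p6},{p2,p7},{p4,p6},{p4,p7},{p6,p7},{p1,p5,p6},{p2,p4,p6},{p2,p4,p7},{p2,p5,p6},{p4,p6,p7}} A3={{p7},{p2,p7},{p4,p7},{p6,p7},{p2,p4,p7},{p4,p6,p7}}
  A12={{p4},{p1,p5},{p1,p6},{p2,p4},{p2,p5},{p2,p6},{p4,p6},{p4,p7},{p6,p7},{p1,p5,p6},{p2,p4,p6},{p2,p4,p7},{p2,p5,p6},{p4,p6,p7}} A13={{p4,p7},{p6,p7},{p2,p4,p7},{p4,p6,p7}} A23={{p7},{p2,p7},{p4,p7},{p6,p7},{p2,p4,p7},{p4,p6,p7}}
  A123={{p4,p7},{p6,p7},{p2,p4,p7},{p4,p6,p7}}
components per intersection:
  A1: {{p3}} {{p4},{p5},{p6},{p1,p5},{p1,p6},{p2,p4},{p2,p5},{p2,p6},{p4,p6},{p4,p7},{p5,p6},{p6,p7},{p1,p5,p6},{p2,p4,p6},{p2,p4,p7},{p2,p5,p6},{p4,p6,p7}}
  A2: {{p1},{p1,p5},{p1,p6},{p1,p5,p6}} {{p2},{p4},{p7},{p2,p4},{p2,p5},{p2,p6},{p2,p7},{p4,p6},{p4,p7},{p6,p7},{p2,p4,p6},{p2,p4,p7},{p2,p5,p6},{p4,p6,p7}}
  A3: {{p7},{p2,p7},{p4,p7},{p6,p7},{p2,p4,p7},{p4,p6,p7}}
  A12: {{p4},{p2,p4},{p2,p5},{p2,p6},{p4,p6},{p4,p7},{p6,p7},{p2,p4,p6},{p2,p4,p7},{p2,p5,p6},{p4,p6,p7}} {{p1,p5},{p1,p6},{p1,p5,p6}}
  A13: {{p4,p7},{p6,p7},{p2,p4,p7},{p4,p6,p7}}
  A23: {{p7},{p2,p7},{p4,p7},{p6,p7},{p2,p4,p7},{p4,p6,p7}}
  A123: {{p4,p7},{p6,p7},{p2,p4,p7},{p4,p6,p7}}
C dims 5,4,1; δ0: rk 3, SNF 1^3; δ1: rk 1, SNF 1^1
Ȟ^0 = (5 − 3) − 0 = 2, so Ȟ^0 ≅ Z^2
Ȟ^1 = (4 − 1) − 3 = 0, so Ȟ^1 ≅ 0
Ȟ^2 = (1 − 0) − 1 = 0, so Ȟ^2 ≅ 0

Ȟ^0(U;F) ≅ Z^2, Ȟ^1(U;F) ≅ 0, Ȟ^2(U;F) ≅ 0


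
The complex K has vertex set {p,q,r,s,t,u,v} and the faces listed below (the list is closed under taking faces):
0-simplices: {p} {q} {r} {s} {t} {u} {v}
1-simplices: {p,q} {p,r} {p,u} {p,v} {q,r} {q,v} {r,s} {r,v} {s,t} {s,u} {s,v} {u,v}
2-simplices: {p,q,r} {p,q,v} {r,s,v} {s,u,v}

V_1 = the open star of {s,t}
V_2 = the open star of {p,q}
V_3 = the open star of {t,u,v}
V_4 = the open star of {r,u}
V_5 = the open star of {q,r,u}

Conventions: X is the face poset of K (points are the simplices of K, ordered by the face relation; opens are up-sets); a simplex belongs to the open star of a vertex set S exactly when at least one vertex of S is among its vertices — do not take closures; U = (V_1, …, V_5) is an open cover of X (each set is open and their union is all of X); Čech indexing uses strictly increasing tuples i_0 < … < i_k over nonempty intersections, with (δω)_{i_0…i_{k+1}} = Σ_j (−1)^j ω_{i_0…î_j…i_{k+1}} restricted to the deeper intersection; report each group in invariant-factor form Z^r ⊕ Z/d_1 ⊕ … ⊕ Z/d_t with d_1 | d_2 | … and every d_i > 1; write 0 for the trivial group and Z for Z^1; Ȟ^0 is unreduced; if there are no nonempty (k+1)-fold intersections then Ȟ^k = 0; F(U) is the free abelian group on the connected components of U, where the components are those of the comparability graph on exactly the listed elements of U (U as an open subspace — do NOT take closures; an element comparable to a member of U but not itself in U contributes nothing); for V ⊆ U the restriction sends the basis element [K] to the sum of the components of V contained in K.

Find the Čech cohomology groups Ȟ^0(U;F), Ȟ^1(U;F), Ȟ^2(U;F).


cover nerve:
  V1={{s},{t},{r,s},{s,t},{s,u},{s,v},{r,s,v},{s,u,v}} V2={{p},{q},{p,q},{p,r},{p,u},{p,v},{q,r},{q,v},{p,q,r},{p,q,v}} V3={{t},{u},{v},{p,u},{p,v},{q,v},{r,v},{s,t},{s,u},{s,v},{u,v},{p,q,v},{r,s,v},{s,u,v}} V4={{r},{u},{p,r},{p,u},{q,r},{r,s},{r,v},{s,u},{u,v},{p,q,r},{r,s,v},{s,u,v}} V5={{q},{r},{u},{p,q},{p,r},{p,u},{q,r},{q,v},{r,s},{r,v},{s,u},{u,v},{p,q,r},{p,q,v},{r,s,v},{s,u,v}}
  V13={{t},{s,t},{s,u},{s,v},{r,s,v},{s,u,v}} V14={{r,s},{s,u},{r,s,v},{s,u,v}} V15={{r,s},{s,u},{r,s,v},{s,u,v}} V23={{p,u},{p,v},{q,v},{p,q,v}} V24={{p,r},{p,u},{q,r},{p,q,r}} V25={{q},{p,q},{p,r},{p,u},{q,r},{q,v},{p,q,r},{p,q,v}} V34={{u},{p,u},{r,v},{s,u},{u,v},{r,s,v},{s,u,v}} V35={{u},{p,u},{q,v},{r,v},{s,u},{u,v},{p,q,v},{r,s,v},{s,u,v}} V45={{r},{u},{p,r},{p,u},{q,r},{r,s},{r,v},{s,u},{u,v},{p,q,r},{r,s,v},{s,u,v}}
  V134={{s,u},{r,s,v},{s,u,v}} V135={{s,u},{r,s,v},{s,u,v}} V145={{r,s},{s,u},{r,s,v},{s,u,v}} V234={{p,u}} V235={{p,u},{q,v},{p,q,v}} V245={{p,r},{p,u},{q,r},{p,q,r}} V345={{u},{p,u},{r,v},{s,u},{u,v},{r,s,v},{s,u,v}}
  V1345={{s,u},{r,s,v},{s,u,v}} V2345={{p,u}}
components per intersection:
  V1: {{s},{t},{r,s},{s,t},{s,u},{s,v},{r,s,v},{s,u,v}}
  V2: {{p},{q},{p,q},{p,r},{p,u},{p,v},{q,r},{q,v},{p,q,r},{p,q,v}}
  V3: {{t},{s,t}} {{u},{v},{p,u},{p,v},{q,v},{r,v},{s,u},{s,v},{u,v},{p,q,v},{r,s,v},{s,u,v}}
  V4: {{r},{p,r},{q,r},{r,s},{r,v},{p,q,r},{r,s,v}} {{u},{p,u},{s,u},{u,v},{s,u,v}}
  V5: {{q},{r},{p,q},{p,r},{q,r},{q,v},{r,s},{r,v},{p,q,r},{p,q,v},{r,s,v}} {{u},{p,u},{s,u},{u,v},{s,u,v}}
  V13: {{t},{s,t}} {{s,u},{s,v},{r,s,v},{s,u,v}}
  V14: {{r,s},{r,s,v}} {{s,u},{s,u,v}}
  V15: {{r,s},{r,s,v}} {{s,u},{s,u,v}}
  V23: {{p,u}} {{p,v},{q,v},{p,q,v}}
  V24: {{p,r},{q,r},{p,q,r}} {{p,u}}
  V25: {{q},{p,q},{p,r},{q,r},{q,v},{p,q,r},{p,q,v}} {{p,u}}
  V34: {{u},{p,u},{s,u},{u,v},{s,u,v}} {{r,v},{r,s,v}}
  V35: {{u},{p,u},{s,u},{u,v},{s,u,v}} {{q,v},{p,q,v}} {{r,v},{r,s,v}}
  V45: {{r},{p,r},{q,r},{r,s},{r,v},{p,q,r},{r,s,v}} {{u},{p,u},{s,u},{u,v},{s,u,v}}
  V134: {{s,u},{s,u,v}} {{r,s,v}}
  V135: {{s,u},{s,u,v}} {{r,s,v}}
  V145: {{r,s},{r,s,v}} {{s,u},{s,u,v}}
  V234: {{p,u}}
  V235: {{p,u}} {{q,v},{p,q,v}}
  V245: {{p,r},{q,r},{p,q,r}} {{p,u}}
  V345: {{u},{p,u},{s,u},{u,v},{s,u,v}} {{r,v},{r,s,v}}
  V1345: {{s,u},{s,u,v}} {{r,s,v}}
  V2345: {{p,u}}
C dims 8,19,13,3; δ0: rk 7, SNF 1^7; δ1: rk 10, SNF 1^10; δ2: rk 3, SNF 1^3
Ȟ^0: (8−7)−0=1 ⇒ Z
Ȟ^1: (19−10)−7=2 ⇒ Z^2
Ȟ^2: (13−3)−10=0 ⇒ 0

Ȟ^0 ≅ Z,  Ȟ^1 ≅ Z^2,  Ȟ^2 ≅ 0


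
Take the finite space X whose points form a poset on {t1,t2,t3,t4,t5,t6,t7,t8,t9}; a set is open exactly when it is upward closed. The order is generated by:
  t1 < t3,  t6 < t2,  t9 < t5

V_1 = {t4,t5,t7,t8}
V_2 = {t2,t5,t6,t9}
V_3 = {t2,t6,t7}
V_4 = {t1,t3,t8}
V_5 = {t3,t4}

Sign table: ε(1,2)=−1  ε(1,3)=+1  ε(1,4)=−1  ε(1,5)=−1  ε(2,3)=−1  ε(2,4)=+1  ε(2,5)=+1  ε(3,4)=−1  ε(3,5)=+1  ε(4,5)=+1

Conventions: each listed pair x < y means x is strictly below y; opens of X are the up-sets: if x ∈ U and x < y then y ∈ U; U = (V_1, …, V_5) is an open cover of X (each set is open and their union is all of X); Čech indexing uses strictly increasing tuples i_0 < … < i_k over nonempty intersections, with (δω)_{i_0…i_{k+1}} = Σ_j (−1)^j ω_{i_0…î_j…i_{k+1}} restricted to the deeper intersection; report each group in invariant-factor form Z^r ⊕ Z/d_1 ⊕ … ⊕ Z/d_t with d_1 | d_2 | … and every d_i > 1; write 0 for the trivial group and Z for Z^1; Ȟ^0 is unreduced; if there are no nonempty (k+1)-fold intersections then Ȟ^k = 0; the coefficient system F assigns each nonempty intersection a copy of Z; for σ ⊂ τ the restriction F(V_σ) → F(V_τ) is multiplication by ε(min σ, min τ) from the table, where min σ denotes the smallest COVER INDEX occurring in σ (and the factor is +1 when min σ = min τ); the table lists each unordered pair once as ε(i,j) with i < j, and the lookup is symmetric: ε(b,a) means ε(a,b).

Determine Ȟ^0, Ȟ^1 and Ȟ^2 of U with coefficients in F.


Ȟ^0 ≅ Z, Ȟ^1 ≅ Z^2 and Ȟ^2 ≅ 0

nerve simplices:
  V12={t5} V13={t7} V14={t8} V15={t4} V23={t2,t6} V45={t3}
C dims 5,6; δ0: rk 4, SNF 1^4
degree 0: 5−4−0 = 1 → Ȟ^0 ≅ Z
degree 1: 6−0−4 = 2 → Ȟ^1 ≅ Z^2
degree 2: 0−0−0 = 0 → Ȟ^2 ≅ 0


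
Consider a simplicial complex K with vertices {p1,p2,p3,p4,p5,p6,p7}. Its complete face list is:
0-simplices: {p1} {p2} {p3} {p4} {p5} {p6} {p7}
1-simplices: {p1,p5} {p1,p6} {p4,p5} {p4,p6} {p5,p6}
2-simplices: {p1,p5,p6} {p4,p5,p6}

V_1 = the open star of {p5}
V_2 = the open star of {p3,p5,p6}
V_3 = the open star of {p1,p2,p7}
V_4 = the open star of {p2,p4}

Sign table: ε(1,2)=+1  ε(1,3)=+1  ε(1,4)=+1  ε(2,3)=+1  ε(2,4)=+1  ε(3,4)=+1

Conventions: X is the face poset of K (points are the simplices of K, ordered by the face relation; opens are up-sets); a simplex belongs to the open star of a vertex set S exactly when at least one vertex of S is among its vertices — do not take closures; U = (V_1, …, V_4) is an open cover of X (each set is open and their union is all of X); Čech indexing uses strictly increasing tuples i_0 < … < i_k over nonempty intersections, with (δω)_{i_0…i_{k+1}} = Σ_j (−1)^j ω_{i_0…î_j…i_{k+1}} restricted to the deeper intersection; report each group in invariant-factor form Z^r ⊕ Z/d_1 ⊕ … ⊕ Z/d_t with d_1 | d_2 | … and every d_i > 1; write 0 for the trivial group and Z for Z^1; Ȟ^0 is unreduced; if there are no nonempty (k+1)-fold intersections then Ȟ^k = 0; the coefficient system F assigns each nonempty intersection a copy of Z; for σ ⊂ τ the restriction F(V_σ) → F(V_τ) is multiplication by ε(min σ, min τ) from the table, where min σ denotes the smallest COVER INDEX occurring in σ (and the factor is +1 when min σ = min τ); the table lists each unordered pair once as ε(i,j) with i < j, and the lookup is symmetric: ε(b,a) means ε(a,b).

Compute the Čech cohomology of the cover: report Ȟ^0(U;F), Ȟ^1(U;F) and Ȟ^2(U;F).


intersection data:
  V1={{p5},{p1,p5},{p4,p5},{p5,p6},{p1,p5,p6},{p4,p5,p6}} V2={{p3},{p5},{p6},{p1,p5},{p1,p6},{p4,p5},{p4,p6},{p5,p6},{p1,p5,p6},{p4,p5,p6}} V3={{p1},{p2},{p7},{p1,p5},{p1,p6},{p1,p5,p6}} V4={{p2},{p4},{p4,p5},{p4,p6},{p4,p5,p6}}
  V12={{p5},{p1,p5},{p4,p5},{p5,p6},{p1,p5,p6},{p4,p5,p6}} V13={{p1,p5},{p1,p5,p6}} V14={{p4,p5},{p4,p5,p6}} V23={{p1,p5},{p1,p6},{p1,p5,p6}} V24={{p4,p5},{p4,p6},{p4,p5,p6}} V34={{p2}}
  V123={{p1,p5},{p1,p5,p6}} V124={{p4,p5},{p4,p5,p6}}
C dims 4,6,2; δ0: rk 3, SNF 1^3; δ1: rk 2, SNF 1^2
Ȟ^0 = (4 − 3) − 0 = 1, so Ȟ^0 ≅ Z
Ȟ^1 = (6 − 2) − 3 = 1, so Ȟ^1 ≅ Z
Ȟ^2 = (2 − 0) − 2 = 0, so Ȟ^2 ≅ 0

Ȟ^0 = Z, Ȟ^1 = Z, Ȟ^2 = 0


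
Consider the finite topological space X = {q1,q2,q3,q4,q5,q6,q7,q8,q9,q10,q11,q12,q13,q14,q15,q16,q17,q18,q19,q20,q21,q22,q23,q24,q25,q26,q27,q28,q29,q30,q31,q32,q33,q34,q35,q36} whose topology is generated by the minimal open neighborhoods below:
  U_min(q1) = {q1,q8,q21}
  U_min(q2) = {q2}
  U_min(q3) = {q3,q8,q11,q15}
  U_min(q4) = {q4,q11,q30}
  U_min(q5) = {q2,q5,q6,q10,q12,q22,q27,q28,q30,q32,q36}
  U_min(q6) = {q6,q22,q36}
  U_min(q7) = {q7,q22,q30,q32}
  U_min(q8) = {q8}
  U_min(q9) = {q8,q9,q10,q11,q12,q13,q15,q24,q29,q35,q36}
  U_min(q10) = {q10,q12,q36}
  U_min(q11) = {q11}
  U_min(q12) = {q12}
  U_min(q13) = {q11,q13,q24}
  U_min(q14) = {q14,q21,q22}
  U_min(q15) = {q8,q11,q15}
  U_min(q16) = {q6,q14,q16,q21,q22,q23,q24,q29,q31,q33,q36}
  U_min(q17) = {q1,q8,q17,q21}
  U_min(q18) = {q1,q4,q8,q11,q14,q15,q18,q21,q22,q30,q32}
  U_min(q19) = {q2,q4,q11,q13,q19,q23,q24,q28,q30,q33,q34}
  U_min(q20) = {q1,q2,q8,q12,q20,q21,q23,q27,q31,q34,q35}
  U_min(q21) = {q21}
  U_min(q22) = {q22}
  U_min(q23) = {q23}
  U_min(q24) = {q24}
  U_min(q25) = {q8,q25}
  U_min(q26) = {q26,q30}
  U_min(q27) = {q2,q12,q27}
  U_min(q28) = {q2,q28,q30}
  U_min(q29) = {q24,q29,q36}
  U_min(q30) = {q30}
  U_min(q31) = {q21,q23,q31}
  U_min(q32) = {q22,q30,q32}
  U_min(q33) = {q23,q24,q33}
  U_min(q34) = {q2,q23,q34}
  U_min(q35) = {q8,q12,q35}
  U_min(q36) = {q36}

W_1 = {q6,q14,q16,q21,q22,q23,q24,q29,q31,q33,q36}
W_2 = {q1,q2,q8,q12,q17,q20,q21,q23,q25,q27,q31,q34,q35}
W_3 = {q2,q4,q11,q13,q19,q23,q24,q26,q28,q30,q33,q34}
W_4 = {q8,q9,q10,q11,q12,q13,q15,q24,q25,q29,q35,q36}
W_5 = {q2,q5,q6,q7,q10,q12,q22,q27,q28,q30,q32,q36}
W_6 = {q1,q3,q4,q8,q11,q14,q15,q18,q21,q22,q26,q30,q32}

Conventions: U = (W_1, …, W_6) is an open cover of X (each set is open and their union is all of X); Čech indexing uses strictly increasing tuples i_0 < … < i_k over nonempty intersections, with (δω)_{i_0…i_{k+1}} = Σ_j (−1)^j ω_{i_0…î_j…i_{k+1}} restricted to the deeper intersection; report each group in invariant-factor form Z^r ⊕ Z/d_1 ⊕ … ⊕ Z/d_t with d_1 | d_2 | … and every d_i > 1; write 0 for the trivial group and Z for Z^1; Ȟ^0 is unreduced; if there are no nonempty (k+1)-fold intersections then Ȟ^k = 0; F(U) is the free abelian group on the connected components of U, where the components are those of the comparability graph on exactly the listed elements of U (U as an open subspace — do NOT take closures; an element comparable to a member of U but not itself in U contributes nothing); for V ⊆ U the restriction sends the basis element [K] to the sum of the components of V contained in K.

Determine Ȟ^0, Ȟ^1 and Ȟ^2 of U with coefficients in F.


nerve simplices:
  W12={q21,q23,q31} W13={q23,q24,q33} W14={q24,q29,q36} W15={q6,q22,q36} W16={q14,q21,q22} W23={q2,q23,q34} W24={q8,q12,q25,q35} W25={q2,q12,q27} W26={q1,q8,q21} W34={q11,q13,q24} W35={q2,q28,q30} W36={q4,q11,q26,q30} W45={q10,q12,q36} W46={q8,q11,q15} W56={q22,q30,q32}
  W123={q23} W126={q21} W134={q24} W145={q36} W156={q22} W235={q2} W245={q12} W246={q8} W346={q11} W356={q30}
components per intersection:
  W1: {q6,q14,q16,q21,q22,q23,q24,q29,q31,q33,q36}
  W2: {q1,q2,q8,q12,q17,q20,q21,q23,q25,q27,q31,q34,q35}
  W3: {q2,q4,q11,q13,q19,q23,q24,q26,q28,q30,q33,q34}
  W4: {q8,q9,q10,q11,q12,q13,q15,q24,q25,q29,q35,q36}
  W5: {q2,q5,q6,q7,q10,q12,q22,q27,q28,q30,q32,q36}
  W6: {q1,q3,q4,q8,q11,q14,q15,q18,q21,q22,q26,q30,q32}
  W12: {q21,q23,q31}
  W13: {q23,q24,q33}
  W14: {q24,q29,q36}
  W15: {q6,q22,q36}
  W16: {q14,q21,q22}
  W23: {q2,q23,q34}
  W24: {q8,q12,q25,q35}
  W25: {q2,q12,q27}
  W26: {q1,q8,q21}
  W34: {q11,q13,q24}
  W35: {q2,q28,q30}
  W36: {q4,q11,q26,q30}
  W45: {q10,q12,q36}
  W46: {q8,q11,q15}
  W56: {q22,q30,q32}
  W123: {q23}
  W126: {q21}
  W134: {q24}
  W145: {q36}
  W156: {q22}
  W235: {q2}
  W245: {q12}
  W246: {q8}
  W346: {q11}
  W356: {q30}
C dims 6,15,10; δ0: rk 5, SNF 1^5; δ1: rk 10, SNF 1^9·2
degree 0: 6−5−0 = 1 → Ȟ^0 ≅ Z
degree 1: 15−10−5 = 0 → Ȟ^1 ≅ 0
degree 2: 10−0−10 = 0 plus torsion [2] → Ȟ^2 ≅ Z/2

Ȟ^0(U;F) ≅ Z, Ȟ^1(U;F) ≅ 0 and Ȟ^2(U;F) ≅ Z/2


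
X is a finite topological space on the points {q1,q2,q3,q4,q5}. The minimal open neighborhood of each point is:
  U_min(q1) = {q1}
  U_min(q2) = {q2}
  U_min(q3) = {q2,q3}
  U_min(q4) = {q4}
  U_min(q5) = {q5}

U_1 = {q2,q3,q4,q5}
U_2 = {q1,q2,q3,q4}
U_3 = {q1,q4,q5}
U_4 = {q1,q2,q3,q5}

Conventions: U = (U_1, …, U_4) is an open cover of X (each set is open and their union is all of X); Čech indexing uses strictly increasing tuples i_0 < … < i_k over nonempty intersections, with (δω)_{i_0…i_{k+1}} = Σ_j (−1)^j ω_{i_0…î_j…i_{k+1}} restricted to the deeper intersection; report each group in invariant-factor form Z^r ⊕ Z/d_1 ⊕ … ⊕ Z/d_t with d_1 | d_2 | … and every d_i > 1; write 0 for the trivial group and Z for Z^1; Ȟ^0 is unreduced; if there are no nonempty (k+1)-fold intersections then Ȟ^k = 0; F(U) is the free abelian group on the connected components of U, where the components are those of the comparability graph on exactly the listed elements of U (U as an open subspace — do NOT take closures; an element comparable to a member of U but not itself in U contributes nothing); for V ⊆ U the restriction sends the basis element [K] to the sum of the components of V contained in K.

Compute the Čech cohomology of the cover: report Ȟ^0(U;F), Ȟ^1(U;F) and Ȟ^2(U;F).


Ȟ^0(U;F) ≅ Z^4; Ȟ^1(U;F) ≅ 0; Ȟ^2(U;F) ≅ 0

nonempty overlaps:
  U12={q2,q3,q4} U13={q4,q5} U14={q2,q3,q5} U23={q1,q4} U24={q1,q2,q3} U34={q1,q5}
  U123={q4} U124={q2,q3} U134={q5} U234={q1}
components per intersection:
  U1: {q2,q3} {q4} {q5}
  U2: {q1} {q2,q3} {q4}
  U3: {q1} {q4} {q5}
  U4: {q1} {q2,q3} {q5}
  U12: {q2,q3} {q4}
  U13: {q4} {q5}
  U14: {q2,q3} {q5}
  U23: {q1} {q4}
  U24: {q1} {q2,q3}
  U34: {q1} {q5}
  U123: {q4}
  U124: {q2,q3}
  U134: {q5}
  U234: {q1}
C dims 12,12,4; δ0: rk 8, SNF 1^8; δ1: rk 4, SNF 1^4
degree 0: 12−8−0 = 4 → Ȟ^0 ≅ Z^4
degree 1: 12−4−8 = 0 → Ȟ^1 ≅ 0
degree 2: 4−0−4 = 0 → Ȟ^2 ≅ 0


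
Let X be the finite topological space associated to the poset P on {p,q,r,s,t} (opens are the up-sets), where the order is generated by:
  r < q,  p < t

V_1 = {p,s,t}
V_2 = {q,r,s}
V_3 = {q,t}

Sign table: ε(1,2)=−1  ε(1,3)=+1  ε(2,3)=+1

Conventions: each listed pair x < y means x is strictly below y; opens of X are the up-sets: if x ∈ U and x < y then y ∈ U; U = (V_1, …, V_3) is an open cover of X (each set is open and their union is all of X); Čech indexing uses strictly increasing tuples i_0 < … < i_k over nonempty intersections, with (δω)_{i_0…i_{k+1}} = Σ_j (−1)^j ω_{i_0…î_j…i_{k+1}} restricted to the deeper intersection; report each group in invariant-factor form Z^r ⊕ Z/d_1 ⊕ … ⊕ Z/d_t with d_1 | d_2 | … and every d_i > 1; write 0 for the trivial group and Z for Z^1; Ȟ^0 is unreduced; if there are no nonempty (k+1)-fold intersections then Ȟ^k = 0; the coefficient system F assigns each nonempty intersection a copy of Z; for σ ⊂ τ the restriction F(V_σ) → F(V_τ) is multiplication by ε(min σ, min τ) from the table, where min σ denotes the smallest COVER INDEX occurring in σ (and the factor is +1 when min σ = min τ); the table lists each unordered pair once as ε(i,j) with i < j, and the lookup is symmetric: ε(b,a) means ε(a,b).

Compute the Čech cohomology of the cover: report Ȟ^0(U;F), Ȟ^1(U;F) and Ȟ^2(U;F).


Ȟ^0(U;F) ≅ 0, Ȟ^1(U;F) ≅ Z/2 and Ȟ^2(U;F) ≅ 0

cover nerve:
  V12={s} V13={t} V23={q}
C dims 3,3; δ0: rk 3, SNF 1^2·2
Ȟ^0: (3−3)−0=0 ⇒ 0
Ȟ^1: (3−0)−3=0 plus torsion [2] ⇒ Z/2
Ȟ^2: (0−0)−0=0 ⇒ 0


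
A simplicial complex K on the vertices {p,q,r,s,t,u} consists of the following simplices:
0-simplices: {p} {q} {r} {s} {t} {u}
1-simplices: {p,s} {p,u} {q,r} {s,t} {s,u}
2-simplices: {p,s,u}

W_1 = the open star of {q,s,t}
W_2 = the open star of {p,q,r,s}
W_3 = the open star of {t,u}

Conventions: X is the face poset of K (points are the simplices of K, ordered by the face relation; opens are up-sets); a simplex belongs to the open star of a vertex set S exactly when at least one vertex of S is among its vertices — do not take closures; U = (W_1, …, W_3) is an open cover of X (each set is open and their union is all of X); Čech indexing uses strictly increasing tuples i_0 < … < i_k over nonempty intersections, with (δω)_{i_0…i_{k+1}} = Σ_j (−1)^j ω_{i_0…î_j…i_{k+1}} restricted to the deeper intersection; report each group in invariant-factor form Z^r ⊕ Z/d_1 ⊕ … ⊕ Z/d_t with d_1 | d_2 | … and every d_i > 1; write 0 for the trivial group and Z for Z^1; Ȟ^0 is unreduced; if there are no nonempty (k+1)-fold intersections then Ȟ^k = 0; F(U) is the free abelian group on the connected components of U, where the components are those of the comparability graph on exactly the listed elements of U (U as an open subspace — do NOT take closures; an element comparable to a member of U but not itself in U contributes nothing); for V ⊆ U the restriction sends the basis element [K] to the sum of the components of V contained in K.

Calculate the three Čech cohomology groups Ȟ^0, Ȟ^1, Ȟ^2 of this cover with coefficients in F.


Ȟ^0 = Z^2; Ȟ^1 = 0; Ȟ^2 = 0

cover nerve:
  W1={{q},{s},{t},{p,s},{q,r},{s,t},{s,u},{p,s,u}} W2={{p},{q},{r},{s},{p,s},{p,u},{q,r},{s,t},{s,u},{p,s,u}} W3={{t},{u},{p,u},{s,t},{s,u},{p,s,u}}
  W12={{q},{s},{p,s},{q,r},{s,t},{s,u},{p,s,u}} W13={{t},{s,t},{s,u},{p,s,u}} W23={{p,u},{s,t},{s,u},{p,s,u}}
  W123={{s,t},{s,u},{p,s,u}}
components per intersection:
  W1: {{q},{q,r}} {{s},{t},{p,s},{s,t},{s,u},{p,s,u}}
  W2: {{p},{s},{p,s},{p,u},{s,t},{s,u},{p,s,u}} {{q},{r},{q,r}}
  W3: {{t},{s,t}} {{u},{p,u},{s,u},{p,s,u}}
  W12: {{q},{q,r}} {{s},{p,s},{s,t},{s,u},{p,s,u}}
  W13: {{t},{s,t}} {{s,u},{p,s,u}}
  W23: {{p,u},{s,u},{p,s,u}} {{s,t}}
  W123: {{s,t}} {{s,u},{p,s,u}}
C dims 6,6,2; δ0: rk 4, SNF 1^4; δ1: rk 2, SNF 1^2
Ȟ^0: (6−4)−0=2 ⇒ Z^2
Ȟ^1: (6−2)−4=0 ⇒ 0
Ȟ^2: (2−0)−2=0 ⇒ 0


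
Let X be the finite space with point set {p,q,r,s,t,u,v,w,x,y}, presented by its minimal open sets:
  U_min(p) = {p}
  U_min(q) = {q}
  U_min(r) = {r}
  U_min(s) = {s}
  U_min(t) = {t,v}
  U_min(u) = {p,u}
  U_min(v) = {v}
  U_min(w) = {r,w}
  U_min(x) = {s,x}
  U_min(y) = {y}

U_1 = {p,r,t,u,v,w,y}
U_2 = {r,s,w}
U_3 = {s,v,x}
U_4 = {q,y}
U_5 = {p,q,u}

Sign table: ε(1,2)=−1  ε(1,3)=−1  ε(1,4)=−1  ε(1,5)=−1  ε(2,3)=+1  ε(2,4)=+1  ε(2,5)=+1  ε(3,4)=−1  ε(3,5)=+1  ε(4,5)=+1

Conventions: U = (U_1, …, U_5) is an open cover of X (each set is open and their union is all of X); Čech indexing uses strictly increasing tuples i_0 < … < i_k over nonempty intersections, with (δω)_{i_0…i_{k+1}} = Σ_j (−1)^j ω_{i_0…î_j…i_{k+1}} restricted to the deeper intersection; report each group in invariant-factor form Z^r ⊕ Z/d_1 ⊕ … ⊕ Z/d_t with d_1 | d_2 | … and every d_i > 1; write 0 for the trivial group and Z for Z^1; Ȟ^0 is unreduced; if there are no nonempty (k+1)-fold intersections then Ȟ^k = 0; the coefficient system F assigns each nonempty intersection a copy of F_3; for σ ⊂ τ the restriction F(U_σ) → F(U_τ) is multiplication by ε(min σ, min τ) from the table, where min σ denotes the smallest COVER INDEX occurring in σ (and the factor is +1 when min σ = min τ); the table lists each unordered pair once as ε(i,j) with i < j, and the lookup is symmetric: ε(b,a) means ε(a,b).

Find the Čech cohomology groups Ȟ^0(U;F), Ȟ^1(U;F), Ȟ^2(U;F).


Ȟ^0 = Z/3,  Ȟ^1 = Z/3 ⊕ Z/3,  Ȟ^2 = 0

nonempty intersections:
  U12={r,w} U13={v} U14={y} U15={p,u} U23={s} U45={q}
C dims 5,6; δ0: rk_F3 4
Ȟ^0: (5−4)−0=1 ⇒ Z/3
Ȟ^1: (6−0)−4=2 ⇒ Z/3 ⊕ Z/3
Ȟ^2: (0−0)−0=0 ⇒ 0


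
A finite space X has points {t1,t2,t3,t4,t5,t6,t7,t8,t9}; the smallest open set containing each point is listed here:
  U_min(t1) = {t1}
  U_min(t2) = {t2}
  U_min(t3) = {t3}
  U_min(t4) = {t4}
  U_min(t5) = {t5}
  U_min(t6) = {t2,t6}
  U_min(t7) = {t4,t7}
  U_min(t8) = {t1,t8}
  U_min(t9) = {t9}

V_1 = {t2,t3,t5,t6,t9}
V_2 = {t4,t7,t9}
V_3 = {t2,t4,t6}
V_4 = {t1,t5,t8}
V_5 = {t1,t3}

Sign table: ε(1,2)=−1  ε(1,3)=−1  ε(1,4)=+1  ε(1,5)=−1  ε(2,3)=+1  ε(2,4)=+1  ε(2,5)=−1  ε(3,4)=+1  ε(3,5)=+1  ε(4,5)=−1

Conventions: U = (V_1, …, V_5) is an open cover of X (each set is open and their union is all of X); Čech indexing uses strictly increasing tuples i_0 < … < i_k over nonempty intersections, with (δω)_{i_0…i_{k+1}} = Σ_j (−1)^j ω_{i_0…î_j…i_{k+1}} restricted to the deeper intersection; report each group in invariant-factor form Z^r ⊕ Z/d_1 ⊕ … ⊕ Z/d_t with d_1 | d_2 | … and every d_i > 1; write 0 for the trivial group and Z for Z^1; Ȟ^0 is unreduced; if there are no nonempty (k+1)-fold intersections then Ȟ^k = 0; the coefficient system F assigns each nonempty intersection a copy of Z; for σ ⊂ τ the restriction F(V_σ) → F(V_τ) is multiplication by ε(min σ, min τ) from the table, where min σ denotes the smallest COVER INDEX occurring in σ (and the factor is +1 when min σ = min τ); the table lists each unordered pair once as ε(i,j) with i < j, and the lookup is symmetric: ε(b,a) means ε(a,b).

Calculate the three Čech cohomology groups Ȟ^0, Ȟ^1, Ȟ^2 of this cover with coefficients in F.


Ȟ^0 ≅ Z,  Ȟ^1 ≅ Z^2,  Ȟ^2 ≅ 0

nerve of the cover:
  V12={t9} V13={t2,t6} V14={t5} V15={t3} V23={t4} V45={t1}
C dims 5,6; δ0: rk 4, SNF 1^4
Ȟ^0 = (5 − 4) − 0 = 1, so Ȟ^0 ≅ Z
Ȟ^1 = (6 − 0) − 4 = 2, so Ȟ^1 ≅ Z^2
Ȟ^2 = (0 − 0) − 0 = 0, so Ȟ^2 ≅ 0


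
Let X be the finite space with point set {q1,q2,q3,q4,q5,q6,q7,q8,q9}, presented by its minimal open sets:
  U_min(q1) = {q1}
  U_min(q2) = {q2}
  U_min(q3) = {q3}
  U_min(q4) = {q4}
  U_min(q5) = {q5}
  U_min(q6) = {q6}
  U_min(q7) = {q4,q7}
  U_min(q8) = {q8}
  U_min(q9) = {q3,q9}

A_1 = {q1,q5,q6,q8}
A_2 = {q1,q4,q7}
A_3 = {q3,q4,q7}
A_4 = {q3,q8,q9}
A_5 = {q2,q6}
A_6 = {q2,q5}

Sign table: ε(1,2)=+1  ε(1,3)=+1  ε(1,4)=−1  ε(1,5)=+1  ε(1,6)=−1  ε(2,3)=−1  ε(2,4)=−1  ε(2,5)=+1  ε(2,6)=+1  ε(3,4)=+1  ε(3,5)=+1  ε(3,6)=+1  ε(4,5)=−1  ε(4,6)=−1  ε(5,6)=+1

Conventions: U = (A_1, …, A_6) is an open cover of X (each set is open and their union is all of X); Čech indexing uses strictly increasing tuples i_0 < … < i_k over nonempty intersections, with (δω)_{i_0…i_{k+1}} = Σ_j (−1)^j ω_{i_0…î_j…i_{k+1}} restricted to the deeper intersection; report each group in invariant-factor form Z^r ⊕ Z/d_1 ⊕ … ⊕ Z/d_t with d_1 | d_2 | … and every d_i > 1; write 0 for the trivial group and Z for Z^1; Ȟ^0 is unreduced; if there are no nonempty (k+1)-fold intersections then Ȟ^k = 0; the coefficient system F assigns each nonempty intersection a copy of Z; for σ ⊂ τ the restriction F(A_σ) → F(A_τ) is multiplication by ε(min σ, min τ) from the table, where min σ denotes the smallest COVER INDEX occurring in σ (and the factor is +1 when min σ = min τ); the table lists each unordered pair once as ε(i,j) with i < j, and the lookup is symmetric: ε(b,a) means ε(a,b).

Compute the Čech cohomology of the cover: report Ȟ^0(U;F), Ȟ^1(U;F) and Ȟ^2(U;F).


Ȟ^0 ≅ 0, Ȟ^1 ≅ Z ⊕ Z/2, Ȟ^2 ≅ 0

nerve of the cover:
  A12={q1} A14={q8} A15={q6} A16={q5} A23={q4,q7} A34={q3} A56={q2}
C dims 6,7; δ0: rk 6, SNF 1^5·2
Ȟ^0 = (6 − 6) − 0 = 0, so Ȟ^0 ≅ 0
Ȟ^1 = (7 − 0) − 6 = 1 plus torsion [2], so Ȟ^1 ≅ Z ⊕ Z/2
Ȟ^2 = (0 − 0) − 0 = 0, so Ȟ^2 ≅ 0


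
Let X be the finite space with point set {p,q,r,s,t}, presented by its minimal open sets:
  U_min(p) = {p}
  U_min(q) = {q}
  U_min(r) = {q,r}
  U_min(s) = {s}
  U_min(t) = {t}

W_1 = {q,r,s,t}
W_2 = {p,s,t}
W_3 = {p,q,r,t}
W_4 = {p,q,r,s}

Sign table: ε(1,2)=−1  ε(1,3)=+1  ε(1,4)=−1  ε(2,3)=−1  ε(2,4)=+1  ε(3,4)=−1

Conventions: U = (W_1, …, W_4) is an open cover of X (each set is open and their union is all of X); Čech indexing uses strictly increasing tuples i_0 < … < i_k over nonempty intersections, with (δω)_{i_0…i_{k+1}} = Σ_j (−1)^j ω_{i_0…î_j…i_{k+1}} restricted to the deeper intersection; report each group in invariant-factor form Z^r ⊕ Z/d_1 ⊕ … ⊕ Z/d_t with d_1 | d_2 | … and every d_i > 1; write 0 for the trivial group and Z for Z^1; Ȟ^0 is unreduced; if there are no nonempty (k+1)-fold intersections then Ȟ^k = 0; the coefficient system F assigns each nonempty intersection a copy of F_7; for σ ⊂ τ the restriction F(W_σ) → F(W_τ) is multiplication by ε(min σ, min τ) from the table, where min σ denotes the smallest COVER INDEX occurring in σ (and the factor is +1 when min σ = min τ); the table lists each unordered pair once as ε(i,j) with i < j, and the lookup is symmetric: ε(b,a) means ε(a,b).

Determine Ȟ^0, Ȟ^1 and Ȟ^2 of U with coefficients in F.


nerve simplices:
  W12={s,t} W13={q,r,t} W14={q,r,s} W23={p,t} W24={p,s} W34={p,q,r}
  W123={t} W124={s} W134={q,r} W234={p}
C dims 4,6,4; δ0: rk_F7 3; δ1: rk_F7 3
degree 0: 4−3−0 = 1 → Ȟ^0 ≅ Z/7
degree 1: 6−3−3 = 0 → Ȟ^1 ≅ 0
degree 2: 4−0−3 = 1 → Ȟ^2 ≅ Z/7

Ȟ^0 = Z/7, Ȟ^1 = 0, Ȟ^2 = Z/7


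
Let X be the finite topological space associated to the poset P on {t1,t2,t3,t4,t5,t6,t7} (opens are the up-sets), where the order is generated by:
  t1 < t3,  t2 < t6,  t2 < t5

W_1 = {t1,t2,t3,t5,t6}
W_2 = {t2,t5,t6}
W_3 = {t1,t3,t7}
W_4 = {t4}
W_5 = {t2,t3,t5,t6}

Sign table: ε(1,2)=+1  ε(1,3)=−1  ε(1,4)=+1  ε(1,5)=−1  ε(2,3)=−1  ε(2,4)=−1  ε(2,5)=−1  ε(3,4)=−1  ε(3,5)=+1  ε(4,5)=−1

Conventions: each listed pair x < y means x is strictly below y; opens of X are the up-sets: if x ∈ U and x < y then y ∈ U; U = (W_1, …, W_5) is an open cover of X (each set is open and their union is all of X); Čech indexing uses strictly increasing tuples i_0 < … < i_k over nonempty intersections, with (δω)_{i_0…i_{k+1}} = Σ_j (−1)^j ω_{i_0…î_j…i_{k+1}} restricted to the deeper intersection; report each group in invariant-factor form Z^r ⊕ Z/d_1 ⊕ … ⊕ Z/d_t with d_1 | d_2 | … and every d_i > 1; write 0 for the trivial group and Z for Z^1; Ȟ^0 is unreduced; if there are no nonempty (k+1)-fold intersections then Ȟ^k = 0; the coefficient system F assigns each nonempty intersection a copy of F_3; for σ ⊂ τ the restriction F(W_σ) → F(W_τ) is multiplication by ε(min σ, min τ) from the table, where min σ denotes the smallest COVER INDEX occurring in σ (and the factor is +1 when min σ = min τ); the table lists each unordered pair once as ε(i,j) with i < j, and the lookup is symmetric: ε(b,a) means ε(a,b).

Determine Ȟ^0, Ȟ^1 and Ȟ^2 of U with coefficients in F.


nerve simplices:
  W12={t2,t5,t6} W13={t1,t3} W15={t2,t3,t5,t6} W25={t2,t5,t6} W35={t3}
  W125={t2,t5,t6} W135={t3}
C dims 5,5,2; δ0: rk_F3 3; δ1: rk_F3 2
degree 0: 5−3−0 = 2 → Ȟ^0 ≅ Z/3 ⊕ Z/3
degree 1: 5−2−3 = 0 → Ȟ^1 ≅ 0
degree 2: 2−0−2 = 0 → Ȟ^2 ≅ 0

Ȟ^0 ≅ Z/3 ⊕ Z/3, Ȟ^1 ≅ 0 and Ȟ^2 ≅ 0


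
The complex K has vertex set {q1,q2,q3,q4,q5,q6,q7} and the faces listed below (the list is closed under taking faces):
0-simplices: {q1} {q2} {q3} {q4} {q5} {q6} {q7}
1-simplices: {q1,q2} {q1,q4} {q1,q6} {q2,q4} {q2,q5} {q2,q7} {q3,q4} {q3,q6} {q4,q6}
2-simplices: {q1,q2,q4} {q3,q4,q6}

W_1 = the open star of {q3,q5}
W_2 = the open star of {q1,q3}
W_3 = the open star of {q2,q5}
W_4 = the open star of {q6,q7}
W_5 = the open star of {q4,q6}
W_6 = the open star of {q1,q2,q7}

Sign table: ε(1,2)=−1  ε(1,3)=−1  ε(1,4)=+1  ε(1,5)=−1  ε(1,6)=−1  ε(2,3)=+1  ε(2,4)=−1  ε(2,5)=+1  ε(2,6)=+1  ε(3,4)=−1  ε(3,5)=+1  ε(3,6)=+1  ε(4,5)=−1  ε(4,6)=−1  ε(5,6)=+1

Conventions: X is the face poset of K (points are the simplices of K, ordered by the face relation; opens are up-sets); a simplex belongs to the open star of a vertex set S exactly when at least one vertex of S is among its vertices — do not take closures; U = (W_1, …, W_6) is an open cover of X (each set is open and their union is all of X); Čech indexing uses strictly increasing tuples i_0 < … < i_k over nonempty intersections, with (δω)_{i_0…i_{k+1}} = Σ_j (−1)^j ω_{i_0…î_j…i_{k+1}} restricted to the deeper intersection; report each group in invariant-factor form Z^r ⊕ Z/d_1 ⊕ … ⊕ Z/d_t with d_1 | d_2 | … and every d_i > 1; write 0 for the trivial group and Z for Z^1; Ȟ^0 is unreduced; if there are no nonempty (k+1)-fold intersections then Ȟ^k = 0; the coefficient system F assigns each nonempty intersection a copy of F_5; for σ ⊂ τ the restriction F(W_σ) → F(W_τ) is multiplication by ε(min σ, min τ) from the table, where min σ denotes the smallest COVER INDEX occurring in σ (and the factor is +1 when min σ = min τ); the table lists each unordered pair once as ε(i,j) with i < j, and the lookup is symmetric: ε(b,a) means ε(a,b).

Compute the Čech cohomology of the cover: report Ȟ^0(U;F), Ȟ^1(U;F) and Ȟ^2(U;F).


nerve simplices:
  W1={{q3},{q5},{q2,q5},{q3,q4},{q3,q6},{q3,q4,q6}} W2={{q1},{q3},{q1,q2},{q1,q4},{q1,q6},{q3,q4},{q3,q6},{q1,q2,q4},{q3,q4,q6}} W3={{q2},{q5},{q1,q2},{q2,q4},{q2,q5},{q2,q7},{q1,q2,q4}} W4={{q6},{q7},{q1,q6},{q2,q7},{q3,q6},{q4,q6},{q3,q4,q6}} W5={{q4},{q6},{q1,q4},{q1,q6},{q2,q4},{q3,q4},{q3,q6},{q4,q6},{q1,q2,q4},{q3,q4,q6}} W6={{q1},{q2},{q7},{q1,q2},{q1,q4},{q1,q6},{q2,q4},{q2,q5},{q2,q7},{q1,q2,q4}}
  W12={{q3},{q3,q4},{q3,q6},{q3,q4,q6}} W13={{q5},{q2,q5}} W14={{q3,q6},{q3,q4,q6}} W15={{q3,q4},{q3,q6},{q3,q4,q6}} W16={{q2,q5}} W23={{q1,q2},{q1,q2,q4}} W24={{q1,q6},{q3,q6},{q3,q4,q6}} W25={{q1,q4},{q1,q6},{q3,q4},{q3,q6},{q1,q2,q4},{q3,q4,q6}} W26={{q1},{q1,q2},{q1,q4},{q1,q6},{q1,q2,q4}} W34={{q2,q7}} W35={{q2,q4},{q1,q2,q4}} W36={{q2},{q1,q2},{q2,q4},{q2,q5},{q2,q7},{q1,q2,q4}} W45={{q6},{q1,q6},{q3,q6},{q4,q6},{q3,q4,q6}} W46={{q7},{q1,q6},{q2,q7}} W56={{q1,q4},{q1,q6},{q2,q4},{q1,q2,q4}}
  W124={{q3,q6},{q3,q4,q6}} W125={{q3,q4},{q3,q6},{q3,q4,q6}} W136={{q2,q5}} W145={{q3,q6},{q3,q4,q6}} W235={{q1,q2,q4}} W236={{q1,q2},{q1,q2,q4}} W245={{q1,q6},{q3,q6},{q3,q4,q6}} W246={{q1,q6}} W256={{q1,q4},{q1,q6},{q1,q2,q4}} W346={{q2,q7}} W356={{q2,q4},{q1,q2,q4}} W456={{q1,q6}}
  W1245={{q3,q6},{q3,q4,q6}} W2356={{q1,q2,q4}} W2456={{q1,q6}}
C dims 6,15,12,3; δ0: rk_F5 5; δ1: rk_F5 9; δ2: rk_F5 3
degree 0: 6−5−0 = 1 → Ȟ^0 ≅ Z/5
degree 1: 15−9−5 = 1 → Ȟ^1 ≅ Z/5
degree 2: 12−3−9 = 0 → Ȟ^2 ≅ 0

Ȟ^0(U;F) ≅ Z/5, Ȟ^1(U;F) ≅ Z/5 and Ȟ^2(U;F) ≅ 0


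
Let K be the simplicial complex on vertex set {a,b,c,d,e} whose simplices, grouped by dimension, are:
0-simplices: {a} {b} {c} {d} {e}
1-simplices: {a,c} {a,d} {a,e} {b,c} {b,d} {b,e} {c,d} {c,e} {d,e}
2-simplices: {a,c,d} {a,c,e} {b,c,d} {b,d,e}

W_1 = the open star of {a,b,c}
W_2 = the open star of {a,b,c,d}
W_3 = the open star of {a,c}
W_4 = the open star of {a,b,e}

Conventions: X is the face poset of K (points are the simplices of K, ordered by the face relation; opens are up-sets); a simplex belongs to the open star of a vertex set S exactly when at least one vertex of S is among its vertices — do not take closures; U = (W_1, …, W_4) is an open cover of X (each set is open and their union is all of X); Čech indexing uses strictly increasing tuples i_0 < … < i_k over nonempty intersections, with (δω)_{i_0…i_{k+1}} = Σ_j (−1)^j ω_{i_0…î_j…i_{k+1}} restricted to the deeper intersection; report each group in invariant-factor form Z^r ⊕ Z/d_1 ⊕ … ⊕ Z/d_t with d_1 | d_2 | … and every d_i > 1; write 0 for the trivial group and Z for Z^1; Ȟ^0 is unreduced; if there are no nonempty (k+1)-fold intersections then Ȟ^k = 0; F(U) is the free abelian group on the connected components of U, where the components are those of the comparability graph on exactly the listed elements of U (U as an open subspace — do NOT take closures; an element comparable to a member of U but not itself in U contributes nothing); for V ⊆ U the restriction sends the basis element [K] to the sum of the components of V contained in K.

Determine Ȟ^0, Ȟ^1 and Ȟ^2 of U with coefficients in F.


Ȟ^0 = Z,  Ȟ^1 = Z,  Ȟ^2 = 0

nerve simplices:
  W1={{a},{b},{c},{a,c},{a,d},{a,e},{b,c},{b,d},{b,e},{c,d},{c,e},{a,c,d},{a,c,e},{b,c,d},{b,d,e}} W2={{a},{b},{c},{d},{a,c},{a,d},{a,e},{b,c},{b,d},{b,e},{c,d},{c,e},{d,e},{a,c,d},{a,c,e},{b,c,d},{b,d,e}} W3={{a},{c},{a,c},{a,d},{a,e},{b,c},{c,d},{c,e},{a,c,d},{a,c,e},{b,c,d}} W4={{a},{b},{e},{a,c},{a,d},{a,e},{b,c},{b,d},{b,e},{c,e},{d,e},{a,c,d},{a,c,e},{b,c,d},{b,d,e}}
  W12={{a},{b},{c},{a,c},{a,d},{a,e},{b,c},{b,d},{b,e},{c,d},{c,e},{a,c,d},{a,c,e},{b,c,d},{b,d,e}} W13={{a},{c},{a,c},{a,d},{a,e},{b,c},{c,d},{c,e},{a,c,d},{a,c,e},{b,c,d}} W14={{a},{b},{a,c},{a,d},{a,e},{b,c},{b,d},{b,e},{c,e},{a,c,d},{a,c,e},{b,c,d},{b,d,e}} W23={{a},{c},{a,c},{a,d},{a,e},{b,c},{c,d},{c,e},{a,c,d},{a,c,e},{b,c,d}} W24={{a},{b},{a,c},{a,d},{a,e},{b,c},{b,d},{b,e},{c,e},{d,e},{a,c,d},{a,c,e},{b,c,d},{b,d,e}} W34={{a},{a,c},{a,d},{a,e},{b,c},{c,e},{a,c,d},{a,c,e},{b,c,d}}
  W123={{a},{c},{a,c},{a,d},{a,e},{b,c},{c,d},{c,e},{a,c,d},{a,c,e},{b,c,d}} W124={{a},{b},{a,c},{a,d},{a,e},{b,c},{b,d},{b,e},{c,e},{a,c,d},{a,c,e},{b,c,d},{b,d,e}} W134={{a},{a,c},{a,d},{a,e},{b,c},{c,e},{a,c,d},{a,c,e},{b,c,d}} W234={{a},{a,c},{a,d},{a,e},{b,c},{c,e},{a,c,d},{a,c,e},{b,c,d}}
  W1234={{a},{a,c},{a,d},{a,e},{b,c},{c,e},{a,c,d},{a,c,e},{b,c,d}}
components per intersection:
  W1: {{a},{b},{c},{a,c},{a,d},{a,e},{b,c},{b,d},{b,e},{c,d},{c,e},{a,c,d},{a,c,e},{b,c,d},{b,d,e}}
  W2: {{a},{b},{c},{d},{a,c},{a,d},{a,e},{b,c},{b,d},{b,e},{c,d},{c,e},{d,e},{a,c,d},{a,c,e},{b,c,d},{b,d,e}}
  W3: {{a},{c},{a,c},{a,d},{a,e},{b,c},{c,d},{c,e},{a,c,d},{a,c,e},{b,c,d}}
  W4: {{a},{b},{e},{a,c},{a,d},{a,e},{b,c},{b,d},{b,e},{c,e},{d,e},{a,c,d},{a,c,e},{b,c,d},{b,d,e}}
  W12: {{a},{b},{c},{a,c},{a,d},{a,e},{b,c},{b,d},{b,e},{c,d},{c,e},{a,c,d},{a,c,e},{b,c,d},{b,d,e}}
  W13: {{a},{c},{a,c},{a,d},{a,e},{b,c},{c,d},{c,e},{a,c,d},{a,c,e},{b,c,d}}
  W14: {{a},{a,c},{a,d},{a,e},{c,e},{a,c,d},{a,c,e}} {{b},{b,c},{b,d},{b,e},{b,c,d},{b,d,e}}
  W23: {{a},{c},{a,c},{a,d},{a,e},{b,c},{c,d},{c,e},{a,c,d},{a,c,e},{b,c,d}}
  W24: {{a},{a,c},{a,d},{a,e},{c,e},{a,c,d},{a,c,e}} {{b},{b,c},{b,d},{b,e},{d,e},{b,c,d},{b,d,e}}
  W34: {{a},{a,c},{a,d},{a,e},{c,e},{a,c,d},{a,c,e}} {{b,c},{b,c,d}}
  W123: {{a},{c},{a,c},{a,d},{a,e},{b,c},{c,d},{c,e},{a,c,d},{a,c,e},{b,c,d}}
  W124: {{a},{a,c},{a,d},{a,e},{c,e},{a,c,d},{a,c,e}} {{b},{b,c},{b,d},{b,e},{b,c,d},{b,d,e}}
  W134: {{a},{a,c},{a,d},{a,e},{c,e},{a,c,d},{a,c,e}} {{b,c},{b,c,d}}
  W234: {{a},{a,c},{a,d},{a,e},{c,e},{a,c,d},{a,c,e}} {{b,c},{b,c,d}}
  W1234: {{a},{a,c},{a,d},{a,e},{c,e},{a,c,d},{a,c,e}} {{b,c},{b,c,d}}
C dims 4,9,7,2; δ0: rk 3, SNF 1^3; δ1: rk 5, SNF 1^5; δ2: rk 2, SNF 1^2
degree 0: 4−3−0 = 1 → Ȟ^0 ≅ Z
degree 1: 9−5−3 = 1 → Ȟ^1 ≅ Z
degree 2: 7−2−5 = 0 → Ȟ^2 ≅ 0
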